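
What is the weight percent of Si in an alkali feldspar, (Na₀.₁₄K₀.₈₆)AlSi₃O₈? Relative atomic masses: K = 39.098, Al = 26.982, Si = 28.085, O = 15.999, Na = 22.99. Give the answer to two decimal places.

30.52 mass %

Formula mass = 0.14·22.99 + 0.86·39.098 + 1·26.982 + 3·28.085 + 8·15.999 = 276.072 g/mol, of which 84.255 g is Si.
So Si makes up 84.255/276.072 = 0.3052 of the mass, i.e. 30.52%.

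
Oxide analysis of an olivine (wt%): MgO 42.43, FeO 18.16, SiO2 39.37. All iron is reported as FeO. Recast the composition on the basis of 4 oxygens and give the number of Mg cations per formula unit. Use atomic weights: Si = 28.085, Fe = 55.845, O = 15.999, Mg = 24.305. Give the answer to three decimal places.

1.610 Mg apfu

42.43 wt% MgO ÷ 40.304 g/mol = 1.05275 mol, giving 1.05275 Mg and 1.05275 O.
18.16 wt% FeO ÷ 71.844 g/mol = 0.25277 mol, giving 0.25277 Fe and 0.25277 O.
39.37 wt% SiO2 ÷ 60.083 g/mol = 0.65526 mol, giving 0.65526 Si and 1.31052 O.
Oxygen sums to 2.61604; scaling by 4/2.61604 = 1.52903 puts the formula on 4 O.
Mg: 1.05275 × 1.52903 = 1.610 atoms per formula unit.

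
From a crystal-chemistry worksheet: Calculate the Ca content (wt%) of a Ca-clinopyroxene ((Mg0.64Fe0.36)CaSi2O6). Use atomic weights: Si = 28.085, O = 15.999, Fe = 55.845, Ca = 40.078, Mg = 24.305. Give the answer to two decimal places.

17.59 wt%

Molar mass of (Mg0.64Fe0.36)CaSi2O6: 0.64*24.305 + 0.36*55.845 + 1*40.078 + 2*28.085 + 6*15.999 = 227.901 g/mol.
Mass of Ca per formula unit: 1 × 40.078 = 40.078 g.
Weight fraction Ca = 40.078 / 227.901 = 0.1759.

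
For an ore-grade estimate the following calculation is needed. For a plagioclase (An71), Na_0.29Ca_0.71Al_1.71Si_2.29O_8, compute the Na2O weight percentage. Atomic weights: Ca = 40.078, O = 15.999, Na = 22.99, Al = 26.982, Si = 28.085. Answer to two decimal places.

3.29 wt%

Formula mass = 273.568 g/mol.
0.29 Na → 0.1450 mol Na2O per formula unit; M(Na2O) = 61.979, so Na2O mass = 8.987 g.
8.987/273.568 × 100 = 3.29 wt%.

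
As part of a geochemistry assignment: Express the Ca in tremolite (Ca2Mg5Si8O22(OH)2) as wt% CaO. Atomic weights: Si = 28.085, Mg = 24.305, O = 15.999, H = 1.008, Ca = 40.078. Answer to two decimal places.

13.81 wt%

Molar mass of Ca2Mg5Si8O22(OH)2 = 2×40.078 + 5×24.305 + 8×28.085 + 24×15.999 + 2×1.008 = 812.353 g/mol.
Each formula unit contains 2 Ca, equivalent to 2/1 = 2.0000 mol CaO.
M(CaO) = 1×40.078 + 1×15.999 = 56.077 g/mol.
Mass of CaO per formula unit = 2.0000 × 56.077 = 112.154 g.
CaO wt% = 112.154 / 812.353 × 100 = 13.81%.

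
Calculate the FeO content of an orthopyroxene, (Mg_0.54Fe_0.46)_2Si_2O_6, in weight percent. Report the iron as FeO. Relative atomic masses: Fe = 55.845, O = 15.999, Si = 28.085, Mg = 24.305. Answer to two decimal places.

28.76 wt%

M((Mg_0.54Fe_0.46)_2Si_2O_6) = 229.791 g/mol; M(FeO) = 71.844 g/mol.
Moles FeO per formula unit = 0.92 Fe ÷ 1 = 0.9200.
FeO fraction = (0.9200 × 71.844) / 229.791 = 66.096/229.791 = 0.2876.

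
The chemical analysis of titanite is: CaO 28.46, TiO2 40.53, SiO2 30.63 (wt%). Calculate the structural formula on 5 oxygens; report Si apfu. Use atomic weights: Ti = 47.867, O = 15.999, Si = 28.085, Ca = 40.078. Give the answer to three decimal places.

CaO (M=56.077): mol = 0.50752; Ca = 0.50752, O = 0.50752.
TiO2 (M=79.865): mol = 0.50748; Ti = 0.50748, O = 1.01496.
SiO2 (M=60.083): mol = 0.50979; Si = 0.50979, O = 1.01958.
ΣO = 2.54206; factor = 5/ΣO = 1.96691.
Si apfu = 0.50979 × 1.96691 = 1.003.

1.003 Si apfu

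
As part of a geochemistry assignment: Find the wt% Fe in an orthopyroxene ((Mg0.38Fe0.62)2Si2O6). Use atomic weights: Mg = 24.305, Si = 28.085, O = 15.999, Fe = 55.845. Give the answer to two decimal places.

M((Mg0.38Fe0.62)2Si2O6) = 239.884 g/mol.
Fe contributes 1.24 × 55.845 = 69.248 g per mole.
69.248/239.884 = 0.2887 → 28.87%.

28.87 wt%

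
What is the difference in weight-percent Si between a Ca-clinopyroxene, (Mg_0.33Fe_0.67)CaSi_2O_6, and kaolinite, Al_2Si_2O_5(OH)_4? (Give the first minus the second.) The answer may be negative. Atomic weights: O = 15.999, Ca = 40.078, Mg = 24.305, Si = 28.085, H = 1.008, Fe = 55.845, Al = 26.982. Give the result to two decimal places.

1.87 percentage points

First mineral: 56.170 g Si in 237.679 g formula = 23.63 wt% Si.
Second mineral: 56.170 g Si in 258.157 g formula = 21.76 wt% Si.
23.63% − 21.76% gives a difference of 1.87 percentage points.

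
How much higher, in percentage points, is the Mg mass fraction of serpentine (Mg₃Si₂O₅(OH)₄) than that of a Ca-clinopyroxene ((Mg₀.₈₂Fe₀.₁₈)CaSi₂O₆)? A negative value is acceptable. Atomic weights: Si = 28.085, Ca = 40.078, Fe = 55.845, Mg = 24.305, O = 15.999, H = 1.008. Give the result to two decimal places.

M(Mg₃Si₂O₅(OH)₄) = 277.108 g/mol, so wt% Mg = 72.915/277.108 × 100 = 26.31%.
M((Mg₀.₈₂Fe₀.₁₈)CaSi₂O₆) = 222.224 g/mol, so wt% Mg = 19.930/222.224 × 100 = 8.97%.
26.31 − 8.97 = 17.34 pp.

17.34 percentage points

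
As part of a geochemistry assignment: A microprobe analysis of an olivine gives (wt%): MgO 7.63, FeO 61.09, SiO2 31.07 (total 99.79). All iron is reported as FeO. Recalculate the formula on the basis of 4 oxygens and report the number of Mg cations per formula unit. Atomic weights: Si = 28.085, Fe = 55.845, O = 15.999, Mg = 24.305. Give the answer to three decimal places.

0.365 Mg apfu

MgO: 7.63/40.304 = 0.18931 mol → 0.18931 mol Mg, 0.18931 mol O.
FeO: 61.09/71.844 = 0.85031 mol → 0.85031 mol Fe, 0.85031 mol O.
SiO2: 31.07/60.083 = 0.51712 mol → 0.51712 mol Si, 1.03424 mol O.
Total oxygen = 2.07386 mol. Normalization factor = 4/2.07386 = 1.92877.
Mg per 4 O = 0.18931 × 1.92877 = 0.365.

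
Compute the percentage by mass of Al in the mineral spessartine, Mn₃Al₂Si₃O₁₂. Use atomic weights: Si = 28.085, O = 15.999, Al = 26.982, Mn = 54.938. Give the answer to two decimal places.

10.90 weight percent

M(Mn₃Al₂Si₃O₁₂) = 495.021 g/mol.
Al contributes 2 × 26.982 = 53.964 g per mole.
53.964/495.021 = 0.1090 → 10.90%.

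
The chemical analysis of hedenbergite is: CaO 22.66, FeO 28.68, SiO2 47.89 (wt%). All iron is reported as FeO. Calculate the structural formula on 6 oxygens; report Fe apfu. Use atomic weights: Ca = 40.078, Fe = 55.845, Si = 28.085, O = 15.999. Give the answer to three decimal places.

22.66 wt% CaO ÷ 56.077 g/mol = 0.40409 mol, giving 0.40409 Ca and 0.40409 O.
28.68 wt% FeO ÷ 71.844 g/mol = 0.39920 mol, giving 0.39920 Fe and 0.39920 O.
47.89 wt% SiO2 ÷ 60.083 g/mol = 0.79706 mol, giving 0.79706 Si and 1.59412 O.
Oxygen sums to 2.39741; scaling by 6/2.39741 = 2.50270 puts the formula on 6 O.
Fe: 0.39920 × 2.50270 = 0.999 atoms per formula unit.

0.999 Fe apfu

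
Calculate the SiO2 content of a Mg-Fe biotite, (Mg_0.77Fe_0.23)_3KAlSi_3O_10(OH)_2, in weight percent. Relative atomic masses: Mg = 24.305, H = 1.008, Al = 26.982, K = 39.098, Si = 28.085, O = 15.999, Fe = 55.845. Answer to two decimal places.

41.06 wt%

Molar mass of (Mg_0.77Fe_0.23)_3KAlSi_3O_10(OH)_2 = 2.31·24.305 + 0.69·55.845 + 1·39.098 + 1·26.982 + 3·28.085 + 12·15.999 + 2·1.008 = 439.017 g/mol.
Each formula unit contains 3 Si, equivalent to 3/1 = 3.0000 mol SiO2.
M(SiO2) = 1×28.085 + 2×15.999 = 60.083 g/mol.
Mass of SiO2 per formula unit = 3.0000 × 60.083 = 180.249 g.
SiO2 wt% = 180.249 / 439.017 × 100 = 41.06%.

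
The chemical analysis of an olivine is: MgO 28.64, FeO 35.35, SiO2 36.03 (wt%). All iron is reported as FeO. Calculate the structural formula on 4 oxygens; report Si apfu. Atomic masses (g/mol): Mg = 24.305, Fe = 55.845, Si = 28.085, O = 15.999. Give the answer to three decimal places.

0.999 Si apfu

28.64 wt% MgO ÷ 40.304 g/mol = 0.71060 mol, giving 0.71060 Mg and 0.71060 O.
35.35 wt% FeO ÷ 71.844 g/mol = 0.49204 mol, giving 0.49204 Fe and 0.49204 O.
36.03 wt% SiO2 ÷ 60.083 g/mol = 0.59967 mol, giving 0.59967 Si and 1.19934 O.
Oxygen sums to 2.40198; scaling by 4/2.40198 = 1.66529 puts the formula on 4 O.
Si: 0.59967 × 1.66529 = 0.999 atoms per formula unit.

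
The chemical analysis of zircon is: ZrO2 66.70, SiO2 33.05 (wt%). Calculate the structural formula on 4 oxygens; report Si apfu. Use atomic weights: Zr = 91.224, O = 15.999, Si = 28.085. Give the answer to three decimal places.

1.008 Si apfu

ZrO2: 66.70/123.222 = 0.54130 mol → 0.54130 mol Zr, 1.08260 mol O.
SiO2: 33.05/60.083 = 0.55007 mol → 0.55007 mol Si, 1.10014 mol O.
Total oxygen = 2.18274 mol. Normalization factor = 4/2.18274 = 1.83256.
Si per 4 O = 0.55007 × 1.83256 = 1.008.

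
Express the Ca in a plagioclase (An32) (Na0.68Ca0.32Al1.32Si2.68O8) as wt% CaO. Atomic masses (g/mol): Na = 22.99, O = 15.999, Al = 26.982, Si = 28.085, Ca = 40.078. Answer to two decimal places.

6.71 wt%

Formula mass = 267.334 g/mol.
0.32 Ca → 0.3200 mol CaO per formula unit; M(CaO) = 56.077, so CaO mass = 17.945 g.
17.945/267.334 × 100 = 6.71 wt%.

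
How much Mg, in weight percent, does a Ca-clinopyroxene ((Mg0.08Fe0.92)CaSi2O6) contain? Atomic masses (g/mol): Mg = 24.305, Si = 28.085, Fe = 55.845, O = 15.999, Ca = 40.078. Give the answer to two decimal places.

Formula mass = 0.08·24.305 + 0.92·55.845 + 1·40.078 + 2·28.085 + 6·15.999 = 245.564 g/mol, of which 1.944 g is Mg.
So Mg makes up 1.944/245.564 = 0.0079 of the mass, i.e. 0.79%.

0.79 weight percent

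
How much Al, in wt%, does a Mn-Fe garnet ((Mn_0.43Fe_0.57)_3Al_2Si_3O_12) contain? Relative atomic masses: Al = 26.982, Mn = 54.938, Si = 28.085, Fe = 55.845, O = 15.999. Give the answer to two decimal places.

10.87 wt%

Formula mass = 1.29·54.938 + 1.71·55.845 + 2·26.982 + 3·28.085 + 12·15.999 = 496.572 g/mol, of which 53.964 g is Al.
So Al makes up 53.964/496.572 = 0.1087 of the mass, i.e. 10.87%.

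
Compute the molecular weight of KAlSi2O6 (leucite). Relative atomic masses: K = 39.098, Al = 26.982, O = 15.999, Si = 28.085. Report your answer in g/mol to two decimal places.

M = 1*39.098 + 1*26.982 + 2*28.085 + 6*15.999

218.24 g/mol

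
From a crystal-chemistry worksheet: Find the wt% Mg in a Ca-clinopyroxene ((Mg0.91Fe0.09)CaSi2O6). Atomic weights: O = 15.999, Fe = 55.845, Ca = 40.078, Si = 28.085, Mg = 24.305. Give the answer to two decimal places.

10.08 mass %

M((Mg0.91Fe0.09)CaSi2O6) = 219.386 g/mol.
Mg contributes 0.91 × 24.305 = 22.118 g per mole.
22.118/219.386 = 0.1008 → 10.08%.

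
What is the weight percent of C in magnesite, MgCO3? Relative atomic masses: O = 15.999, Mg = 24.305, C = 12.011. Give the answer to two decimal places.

14.25 wt%

Molar mass of MgCO3: 1·24.305 + 1·12.011 + 3·15.999 = 84.313 g/mol.
Mass of C per formula unit: 1 × 12.011 = 12.011 g.
Weight fraction C = 12.011 / 84.313 = 0.1425.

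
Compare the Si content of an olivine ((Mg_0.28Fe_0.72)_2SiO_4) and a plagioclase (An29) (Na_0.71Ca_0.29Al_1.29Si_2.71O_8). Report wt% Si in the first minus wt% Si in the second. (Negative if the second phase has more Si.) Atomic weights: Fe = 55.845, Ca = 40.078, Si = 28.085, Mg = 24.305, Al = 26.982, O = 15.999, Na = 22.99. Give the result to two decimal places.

-13.43 percentage points

First mineral: 28.085 g Si in 186.109 g formula = 15.09 wt% Si.
Second mineral: 76.110 g Si in 266.855 g formula = 28.52 wt% Si.
15.09% − 28.52% gives a difference of -13.43 percentage points.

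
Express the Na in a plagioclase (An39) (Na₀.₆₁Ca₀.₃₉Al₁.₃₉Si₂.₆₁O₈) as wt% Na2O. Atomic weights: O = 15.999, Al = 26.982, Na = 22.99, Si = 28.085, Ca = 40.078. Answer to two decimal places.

7.04 wt%

Molar mass of Na₀.₆₁Ca₀.₃₉Al₁.₃₉Si₂.₆₁O₈ = 0.61*22.99 + 0.39*40.078 + 1.39*26.982 + 2.61*28.085 + 8*15.999 = 268.453 g/mol.
Each formula unit contains 0.61 Na, equivalent to 0.61/2 = 0.3050 mol Na2O.
M(Na2O) = 2×22.99 + 1×15.999 = 61.979 g/mol.
Mass of Na2O per formula unit = 0.3050 × 61.979 = 18.904 g.
Na2O wt% = 18.904 / 268.453 × 100 = 7.04%.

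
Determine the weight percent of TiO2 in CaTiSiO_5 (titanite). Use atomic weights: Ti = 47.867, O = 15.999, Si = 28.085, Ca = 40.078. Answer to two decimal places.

40.74 wt%

Molar mass of CaTiSiO_5 = 1×40.078 + 1×47.867 + 1×28.085 + 5×15.999 = 196.025 g/mol.
Each formula unit contains 1 Ti, equivalent to 1/1 = 1.0000 mol TiO2.
M(TiO2) = 1×47.867 + 2×15.999 = 79.865 g/mol.
Mass of TiO2 per formula unit = 1.0000 × 79.865 = 79.865 g.
TiO2 wt% = 79.865 / 196.025 × 100 = 40.74%.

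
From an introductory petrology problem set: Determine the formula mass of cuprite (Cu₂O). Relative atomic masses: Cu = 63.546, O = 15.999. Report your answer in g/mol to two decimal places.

143.09 g/mol

M = 2*63.546 + 1*15.999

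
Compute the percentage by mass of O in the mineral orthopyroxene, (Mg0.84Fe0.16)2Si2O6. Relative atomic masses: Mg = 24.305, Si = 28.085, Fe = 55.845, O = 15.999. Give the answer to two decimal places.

45.52 weight percent

Molar mass of (Mg0.84Fe0.16)2Si2O6: 1.68×24.305 + 0.32×55.845 + 2×28.085 + 6×15.999 = 210.867 g/mol.
Mass of O per formula unit: 6 × 15.999 = 95.994 g.
Weight fraction O = 95.994 / 210.867 = 0.4552.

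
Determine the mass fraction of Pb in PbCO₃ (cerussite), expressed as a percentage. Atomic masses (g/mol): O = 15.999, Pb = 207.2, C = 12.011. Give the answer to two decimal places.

77.54 weight percent

M(PbCO₃) = 267.208 g/mol.
Pb contributes 1 × 207.2 = 207.200 g per mole.
207.200/267.208 = 0.7754 → 77.54%.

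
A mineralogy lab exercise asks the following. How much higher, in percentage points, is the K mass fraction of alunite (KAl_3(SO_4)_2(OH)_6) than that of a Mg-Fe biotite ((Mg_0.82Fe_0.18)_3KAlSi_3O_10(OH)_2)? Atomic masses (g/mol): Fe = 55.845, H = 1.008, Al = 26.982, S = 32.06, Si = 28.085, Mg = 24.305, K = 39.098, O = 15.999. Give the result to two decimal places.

0.44 percentage points

First mineral: 39.098 g K in 414.198 g formula = 9.44 wt% K.
Second mineral: 39.098 g K in 434.286 g formula = 9.00 wt% K.
9.44% − 9.00% gives a difference of 0.44 percentage points.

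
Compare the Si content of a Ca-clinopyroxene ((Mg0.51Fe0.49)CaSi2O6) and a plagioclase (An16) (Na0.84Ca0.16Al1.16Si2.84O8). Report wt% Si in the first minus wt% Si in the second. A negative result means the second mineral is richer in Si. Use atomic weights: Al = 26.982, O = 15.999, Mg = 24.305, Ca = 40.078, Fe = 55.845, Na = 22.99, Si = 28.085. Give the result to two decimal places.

First mineral: 56.170 g Si in 232.002 g formula = 24.21 wt% Si.
Second mineral: 79.761 g Si in 264.777 g formula = 30.12 wt% Si.
24.21% − 30.12% gives a difference of -5.91 percentage points.

-5.91 percentage points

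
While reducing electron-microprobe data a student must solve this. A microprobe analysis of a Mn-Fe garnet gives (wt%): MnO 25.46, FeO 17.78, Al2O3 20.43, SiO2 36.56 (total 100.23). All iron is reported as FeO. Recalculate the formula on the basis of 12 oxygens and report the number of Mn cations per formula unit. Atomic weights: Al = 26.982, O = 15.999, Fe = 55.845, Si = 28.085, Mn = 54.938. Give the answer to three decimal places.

1.776 Mn apfu

MnO (M=70.937): mol = 0.35891; Mn = 0.35891, O = 0.35891.
FeO (M=71.844): mol = 0.24748; Fe = 0.24748, O = 0.24748.
Al2O3 (M=101.961): mol = 0.20037; Al = 0.40074, O = 0.60111.
SiO2 (M=60.083): mol = 0.60849; Si = 0.60849, O = 1.21698.
ΣO = 2.42448; factor = 12/ΣO = 4.94951.
Mn apfu = 0.35891 × 4.94951 = 1.776.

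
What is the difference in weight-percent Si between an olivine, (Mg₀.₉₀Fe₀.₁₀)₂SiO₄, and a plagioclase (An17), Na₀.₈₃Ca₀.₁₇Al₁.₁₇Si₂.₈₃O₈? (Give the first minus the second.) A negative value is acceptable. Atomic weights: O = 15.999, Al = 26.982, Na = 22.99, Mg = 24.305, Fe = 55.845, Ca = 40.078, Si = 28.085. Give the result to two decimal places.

Si in (Mg₀.₉₀Fe₀.₁₀)₂SiO₄: molar mass 146.999 g/mol; 1×28.085 = 28.085 g → 19.11 wt%.
Si in Na₀.₈₃Ca₀.₁₇Al₁.₁₇Si₂.₈₃O₈: molar mass 264.936 g/mol; 2.83×28.085 = 79.481 g → 30.00 wt%.
Difference = 19.11 − 30.00 = -10.89 percentage points.

-10.89 percentage points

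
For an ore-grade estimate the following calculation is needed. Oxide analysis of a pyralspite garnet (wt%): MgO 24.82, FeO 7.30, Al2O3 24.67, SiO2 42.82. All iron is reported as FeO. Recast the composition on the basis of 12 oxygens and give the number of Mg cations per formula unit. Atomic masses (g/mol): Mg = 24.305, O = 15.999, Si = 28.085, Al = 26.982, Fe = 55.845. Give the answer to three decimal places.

MgO: 24.82/40.304 = 0.61582 mol → 0.61582 mol Mg, 0.61582 mol O.
FeO: 7.30/71.844 = 0.10161 mol → 0.10161 mol Fe, 0.10161 mol O.
Al2O3: 24.67/101.961 = 0.24196 mol → 0.48392 mol Al, 0.72588 mol O.
SiO2: 42.82/60.083 = 0.71268 mol → 0.71268 mol Si, 1.42536 mol O.
Total oxygen = 2.86867 mol. Normalization factor = 12/2.86867 = 4.18312.
Mg per 12 O = 0.61582 × 4.18312 = 2.576.

2.576 Mg apfu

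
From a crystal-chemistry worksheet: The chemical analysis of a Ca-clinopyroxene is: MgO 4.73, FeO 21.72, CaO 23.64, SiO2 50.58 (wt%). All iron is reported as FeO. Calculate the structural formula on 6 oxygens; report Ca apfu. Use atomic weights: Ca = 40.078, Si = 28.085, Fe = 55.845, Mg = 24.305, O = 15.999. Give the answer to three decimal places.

1.002 Ca apfu

4.73 wt% MgO ÷ 40.304 g/mol = 0.11736 mol, giving 0.11736 Mg and 0.11736 O.
21.72 wt% FeO ÷ 71.844 g/mol = 0.30232 mol, giving 0.30232 Fe and 0.30232 O.
23.64 wt% CaO ÷ 56.077 g/mol = 0.42156 mol, giving 0.42156 Ca and 0.42156 O.
50.58 wt% SiO2 ÷ 60.083 g/mol = 0.84184 mol, giving 0.84184 Si and 1.68368 O.
Oxygen sums to 2.52492; scaling by 6/2.52492 = 2.37631 puts the formula on 6 O.
Ca: 0.42156 × 2.37631 = 1.002 atoms per formula unit.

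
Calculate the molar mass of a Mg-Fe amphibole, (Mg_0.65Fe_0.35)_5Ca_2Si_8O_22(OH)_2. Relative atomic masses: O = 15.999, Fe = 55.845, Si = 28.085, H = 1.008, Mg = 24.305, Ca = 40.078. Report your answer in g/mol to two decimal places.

867.55 g/mol

M = 3.25(24.305) + 1.75(55.845) + 2(40.078) + 8(28.085) + 24(15.999) + 2(1.008)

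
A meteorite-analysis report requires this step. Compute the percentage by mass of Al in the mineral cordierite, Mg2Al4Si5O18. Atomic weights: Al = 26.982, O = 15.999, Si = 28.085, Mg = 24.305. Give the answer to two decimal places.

M(Mg2Al4Si5O18) = 584.945 g/mol.
Al contributes 4 × 26.982 = 107.928 g per mole.
107.928/584.945 = 0.1845 → 18.45%.

18.45 weight percent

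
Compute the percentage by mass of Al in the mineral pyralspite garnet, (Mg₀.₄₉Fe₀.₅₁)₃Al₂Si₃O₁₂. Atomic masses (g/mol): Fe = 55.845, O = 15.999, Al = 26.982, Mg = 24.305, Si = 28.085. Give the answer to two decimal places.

Formula mass = 1.47×24.305 + 1.53×55.845 + 2×26.982 + 3×28.085 + 12×15.999 = 451.378 g/mol, of which 53.964 g is Al.
So Al makes up 53.964/451.378 = 0.1196 of the mass, i.e. 11.96%.

11.96 mass %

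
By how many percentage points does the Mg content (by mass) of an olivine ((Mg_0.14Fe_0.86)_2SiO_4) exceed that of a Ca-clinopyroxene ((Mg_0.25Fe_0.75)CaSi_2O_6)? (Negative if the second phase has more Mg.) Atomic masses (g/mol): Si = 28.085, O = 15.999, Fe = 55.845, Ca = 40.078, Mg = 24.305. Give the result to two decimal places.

0.96 percentage points

M((Mg_0.14Fe_0.86)_2SiO_4) = 194.940 g/mol, so wt% Mg = 6.805/194.940 × 100 = 3.49%.
M((Mg_0.25Fe_0.75)CaSi_2O_6) = 240.202 g/mol, so wt% Mg = 6.076/240.202 × 100 = 2.53%.
3.49 − 2.53 = 0.96 pp.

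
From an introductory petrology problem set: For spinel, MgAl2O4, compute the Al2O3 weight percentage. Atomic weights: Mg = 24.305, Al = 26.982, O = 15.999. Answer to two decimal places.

71.67 wt%

M(MgAl2O4) = 142.265 g/mol; M(Al2O3) = 101.961 g/mol.
Moles Al2O3 per formula unit = 2 Al ÷ 2 = 1.0000.
Al2O3 fraction = (1.0000 × 101.961) / 142.265 = 101.961/142.265 = 0.7167.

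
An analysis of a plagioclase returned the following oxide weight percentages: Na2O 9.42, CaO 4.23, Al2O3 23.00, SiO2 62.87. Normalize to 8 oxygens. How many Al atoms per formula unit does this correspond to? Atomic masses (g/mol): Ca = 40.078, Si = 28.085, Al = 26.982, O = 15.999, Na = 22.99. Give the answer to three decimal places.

Na2O: 9.42/61.979 = 0.15199 mol → 0.30398 mol Na, 0.15199 mol O.
CaO: 4.23/56.077 = 0.07543 mol → 0.07543 mol Ca, 0.07543 mol O.
Al2O3: 23.00/101.961 = 0.22558 mol → 0.45116 mol Al, 0.67674 mol O.
SiO2: 62.87/60.083 = 1.04639 mol → 1.04639 mol Si, 2.09278 mol O.
Total oxygen = 2.99694 mol. Normalization factor = 8/2.99694 = 2.66939.
Al per 8 O = 0.45116 × 2.66939 = 1.204.

1.204 Al apfu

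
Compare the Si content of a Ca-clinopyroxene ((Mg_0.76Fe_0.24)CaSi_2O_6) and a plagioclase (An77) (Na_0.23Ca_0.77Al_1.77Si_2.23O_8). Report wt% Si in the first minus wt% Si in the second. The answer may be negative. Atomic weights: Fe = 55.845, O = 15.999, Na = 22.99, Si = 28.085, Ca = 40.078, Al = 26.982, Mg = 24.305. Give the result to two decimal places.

2.25 percentage points

M((Mg_0.76Fe_0.24)CaSi_2O_6) = 224.117 g/mol, so wt% Si = 56.170/224.117 × 100 = 25.06%.
M(Na_0.23Ca_0.77Al_1.77Si_2.23O_8) = 274.527 g/mol, so wt% Si = 62.630/274.527 × 100 = 22.81%.
25.06 − 22.81 = 2.25 pp.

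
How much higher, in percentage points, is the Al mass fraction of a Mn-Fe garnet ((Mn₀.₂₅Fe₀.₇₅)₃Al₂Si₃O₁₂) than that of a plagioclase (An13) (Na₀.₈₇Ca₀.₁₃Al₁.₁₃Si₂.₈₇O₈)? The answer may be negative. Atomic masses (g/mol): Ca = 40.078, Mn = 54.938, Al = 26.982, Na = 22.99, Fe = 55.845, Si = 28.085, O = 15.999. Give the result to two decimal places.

Al in (Mn₀.₂₅Fe₀.₇₅)₃Al₂Si₃O₁₂: molar mass 497.062 g/mol; 2×26.982 = 53.964 g → 10.86 wt%.
Al in Na₀.₈₇Ca₀.₁₃Al₁.₁₃Si₂.₈₇O₈: molar mass 264.297 g/mol; 1.13×26.982 = 30.490 g → 11.54 wt%.
Difference = 10.86 − 11.54 = -0.68 percentage points.

-0.68 percentage points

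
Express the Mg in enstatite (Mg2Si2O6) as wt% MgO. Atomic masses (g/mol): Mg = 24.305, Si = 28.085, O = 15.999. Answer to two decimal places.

M(Mg2Si2O6) = 200.774 g/mol; M(MgO) = 40.304 g/mol.
Moles MgO per formula unit = 2 Mg ÷ 1 = 2.0000.
MgO fraction = (2.0000 × 40.304) / 200.774 = 80.608/200.774 = 0.4015.

40.15 wt%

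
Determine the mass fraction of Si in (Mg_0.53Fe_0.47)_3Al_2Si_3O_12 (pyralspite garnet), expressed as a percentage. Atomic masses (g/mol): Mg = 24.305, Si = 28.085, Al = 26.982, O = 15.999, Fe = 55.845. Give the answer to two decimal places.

M((Mg_0.53Fe_0.47)_3Al_2Si_3O_12) = 447.593 g/mol.
Si contributes 3 × 28.085 = 84.255 g per mole.
84.255/447.593 = 0.1882 → 18.82%.

18.82 wt%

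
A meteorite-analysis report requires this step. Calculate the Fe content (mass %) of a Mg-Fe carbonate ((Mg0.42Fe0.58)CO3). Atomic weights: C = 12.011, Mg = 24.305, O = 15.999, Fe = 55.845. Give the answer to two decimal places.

31.57 mass %

Formula mass = 0.42*24.305 + 0.58*55.845 + 1*12.011 + 3*15.999 = 102.606 g/mol, of which 32.390 g is Fe.
So Fe makes up 32.390/102.606 = 0.3157 of the mass, i.e. 31.57%.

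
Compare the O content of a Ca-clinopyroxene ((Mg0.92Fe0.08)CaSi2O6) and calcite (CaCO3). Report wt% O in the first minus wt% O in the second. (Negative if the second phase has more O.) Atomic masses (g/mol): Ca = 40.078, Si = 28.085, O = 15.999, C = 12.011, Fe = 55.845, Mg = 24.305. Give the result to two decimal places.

O in (Mg0.92Fe0.08)CaSi2O6: molar mass 219.070 g/mol; 6×15.999 = 95.994 g → 43.82 wt%.
O in CaCO3: molar mass 100.086 g/mol; 3×15.999 = 47.997 g → 47.96 wt%.
Difference = 43.82 − 47.96 = -4.14 percentage points.

-4.14 percentage points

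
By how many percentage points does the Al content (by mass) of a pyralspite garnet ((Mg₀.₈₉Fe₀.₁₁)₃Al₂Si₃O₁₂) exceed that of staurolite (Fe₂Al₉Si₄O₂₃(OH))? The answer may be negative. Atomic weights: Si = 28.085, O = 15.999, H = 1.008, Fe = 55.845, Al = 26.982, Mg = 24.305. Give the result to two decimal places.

M((Mg₀.₈₉Fe₀.₁₁)₃Al₂Si₃O₁₂) = 413.530 g/mol, so wt% Al = 53.964/413.530 × 100 = 13.05%.
M(Fe₂Al₉Si₄O₂₃(OH)) = 851.852 g/mol, so wt% Al = 242.838/851.852 × 100 = 28.51%.
13.05 − 28.51 = -15.46 pp.

-15.46 percentage points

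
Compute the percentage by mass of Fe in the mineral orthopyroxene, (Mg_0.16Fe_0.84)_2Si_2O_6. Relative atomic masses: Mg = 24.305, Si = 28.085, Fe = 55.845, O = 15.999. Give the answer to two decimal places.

M((Mg_0.16Fe_0.84)_2Si_2O_6) = 253.761 g/mol.
Fe contributes 1.68 × 55.845 = 93.820 g per mole.
93.820/253.761 = 0.3697 → 36.97%.

36.97 weight percent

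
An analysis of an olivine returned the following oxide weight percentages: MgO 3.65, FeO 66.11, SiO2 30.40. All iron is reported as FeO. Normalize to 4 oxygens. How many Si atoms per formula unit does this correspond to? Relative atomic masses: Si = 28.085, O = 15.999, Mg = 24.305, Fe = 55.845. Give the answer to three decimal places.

1.001 Si apfu

MgO (M=40.304): mol = 0.09056; Mg = 0.09056, O = 0.09056.
FeO (M=71.844): mol = 0.92019; Fe = 0.92019, O = 0.92019.
SiO2 (M=60.083): mol = 0.50597; Si = 0.50597, O = 1.01194.
ΣO = 2.02269; factor = 4/ΣO = 1.97756.
Si apfu = 0.50597 × 1.97756 = 1.001.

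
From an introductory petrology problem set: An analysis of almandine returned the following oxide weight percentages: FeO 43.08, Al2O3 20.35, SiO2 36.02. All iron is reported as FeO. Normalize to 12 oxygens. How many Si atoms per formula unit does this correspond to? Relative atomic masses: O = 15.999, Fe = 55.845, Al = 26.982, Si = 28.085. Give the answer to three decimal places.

3.001 Si apfu

43.08 wt% FeO ÷ 71.844 g/mol = 0.59963 mol, giving 0.59963 Fe and 0.59963 O.
20.35 wt% Al2O3 ÷ 101.961 g/mol = 0.19959 mol, giving 0.39918 Al and 0.59877 O.
36.02 wt% SiO2 ÷ 60.083 g/mol = 0.59950 mol, giving 0.59950 Si and 1.19900 O.
Oxygen sums to 2.39740; scaling by 12/2.39740 = 5.00542 puts the formula on 12 O.
Si: 0.59950 × 5.00542 = 3.001 atoms per formula unit.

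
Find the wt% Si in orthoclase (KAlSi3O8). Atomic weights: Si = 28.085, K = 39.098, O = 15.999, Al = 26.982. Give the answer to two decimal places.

30.27 weight percent

M(KAlSi3O8) = 278.327 g/mol.
Si contributes 3 × 28.085 = 84.255 g per mole.
84.255/278.327 = 0.3027 → 30.27%.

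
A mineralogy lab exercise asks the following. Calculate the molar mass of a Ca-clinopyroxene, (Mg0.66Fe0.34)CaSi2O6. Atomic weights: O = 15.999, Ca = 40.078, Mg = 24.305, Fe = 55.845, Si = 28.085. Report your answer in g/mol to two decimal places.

227.27 g/mol

The formula mass is the sum 0.66×24.305 + 0.34×55.845 + 1×40.078 + 2×28.085 + 6×15.999.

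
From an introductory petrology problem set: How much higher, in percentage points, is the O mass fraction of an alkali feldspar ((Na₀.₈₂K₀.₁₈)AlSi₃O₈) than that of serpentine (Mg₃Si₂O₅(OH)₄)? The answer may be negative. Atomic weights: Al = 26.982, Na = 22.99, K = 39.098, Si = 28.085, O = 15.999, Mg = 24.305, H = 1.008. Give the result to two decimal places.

M((Na₀.₈₂K₀.₁₈)AlSi₃O₈) = 265.118 g/mol, so wt% O = 127.992/265.118 × 100 = 48.28%.
M(Mg₃Si₂O₅(OH)₄) = 277.108 g/mol, so wt% O = 143.991/277.108 × 100 = 51.96%.
48.28 − 51.96 = -3.68 pp.

-3.68 percentage points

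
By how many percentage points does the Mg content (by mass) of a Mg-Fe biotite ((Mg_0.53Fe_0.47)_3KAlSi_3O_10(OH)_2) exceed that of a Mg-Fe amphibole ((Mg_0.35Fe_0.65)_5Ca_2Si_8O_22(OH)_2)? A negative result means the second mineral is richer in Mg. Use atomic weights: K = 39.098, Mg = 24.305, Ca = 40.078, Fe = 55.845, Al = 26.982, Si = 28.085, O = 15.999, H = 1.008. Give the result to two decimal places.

First mineral: 38.645 g Mg in 461.725 g formula = 8.37 wt% Mg.
Second mineral: 42.534 g Mg in 914.858 g formula = 4.65 wt% Mg.
8.37% − 4.65% gives a difference of 3.72 percentage points.

3.72 percentage points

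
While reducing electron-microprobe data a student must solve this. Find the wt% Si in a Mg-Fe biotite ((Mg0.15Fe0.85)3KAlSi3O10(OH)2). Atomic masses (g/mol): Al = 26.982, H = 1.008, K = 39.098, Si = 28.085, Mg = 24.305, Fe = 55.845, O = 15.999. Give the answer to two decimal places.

16.93 mass %

Molar mass of (Mg0.15Fe0.85)3KAlSi3O10(OH)2: 0.45·24.305 + 2.55·55.845 + 1·39.098 + 1·26.982 + 3·28.085 + 12·15.999 + 2·1.008 = 497.681 g/mol.
Mass of Si per formula unit: 3 × 28.085 = 84.255 g.
Weight fraction Si = 84.255 / 497.681 = 0.1693.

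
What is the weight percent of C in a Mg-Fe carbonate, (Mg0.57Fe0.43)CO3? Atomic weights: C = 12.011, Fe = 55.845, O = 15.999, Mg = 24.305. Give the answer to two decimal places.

Formula mass = 0.57×24.305 + 0.43×55.845 + 1×12.011 + 3×15.999 = 97.875 g/mol, of which 12.011 g is C.
So C makes up 12.011/97.875 = 0.1227 of the mass, i.e. 12.27%.

12.27 weight percent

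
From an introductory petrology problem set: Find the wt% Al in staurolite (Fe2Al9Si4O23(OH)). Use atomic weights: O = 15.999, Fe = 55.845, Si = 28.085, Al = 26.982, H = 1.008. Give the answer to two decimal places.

28.51 mass %

M(Fe2Al9Si4O23(OH)) = 851.852 g/mol.
Al contributes 9 × 26.982 = 242.838 g per mole.
242.838/851.852 = 0.2851 → 28.51%.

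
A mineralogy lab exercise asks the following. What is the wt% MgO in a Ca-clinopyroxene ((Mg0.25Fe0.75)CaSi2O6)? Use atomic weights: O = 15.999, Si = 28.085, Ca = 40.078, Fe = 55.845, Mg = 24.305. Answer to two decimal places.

4.19 wt%

Formula mass = 240.202 g/mol.
0.25 Mg → 0.2500 mol MgO per formula unit; M(MgO) = 40.304, so MgO mass = 10.076 g.
10.076/240.202 × 100 = 4.19 wt%.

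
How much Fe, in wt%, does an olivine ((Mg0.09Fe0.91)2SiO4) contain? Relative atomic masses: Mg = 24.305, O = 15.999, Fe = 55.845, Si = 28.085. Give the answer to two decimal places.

51.31 wt%

M((Mg0.09Fe0.91)2SiO4) = 198.094 g/mol.
Fe contributes 1.82 × 55.845 = 101.638 g per mole.
101.638/198.094 = 0.5131 → 51.31%.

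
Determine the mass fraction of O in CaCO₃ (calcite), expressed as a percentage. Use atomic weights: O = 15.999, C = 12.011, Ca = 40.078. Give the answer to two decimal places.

47.96 mass %

Molar mass of CaCO₃: 1·40.078 + 1·12.011 + 3·15.999 = 100.086 g/mol.
Mass of O per formula unit: 3 × 15.999 = 47.997 g.
Weight fraction O = 47.997 / 100.086 = 0.4796.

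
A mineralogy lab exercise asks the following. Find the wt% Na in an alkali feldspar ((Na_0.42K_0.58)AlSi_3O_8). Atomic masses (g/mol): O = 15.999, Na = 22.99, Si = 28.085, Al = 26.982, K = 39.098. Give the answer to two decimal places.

M((Na_0.42K_0.58)AlSi_3O_8) = 271.562 g/mol.
Na contributes 0.42 × 22.99 = 9.656 g per mole.
9.656/271.562 = 0.0356 → 3.56%.

3.56 mass %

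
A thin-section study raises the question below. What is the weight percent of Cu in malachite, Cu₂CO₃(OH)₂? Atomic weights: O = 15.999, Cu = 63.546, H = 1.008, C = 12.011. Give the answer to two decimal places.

Molar mass of Cu₂CO₃(OH)₂: 2*63.546 + 1*12.011 + 5*15.999 + 2*1.008 = 221.114 g/mol.
Mass of Cu per formula unit: 2 × 63.546 = 127.092 g.
Weight fraction Cu = 127.092 / 221.114 = 0.5748.

57.48 wt%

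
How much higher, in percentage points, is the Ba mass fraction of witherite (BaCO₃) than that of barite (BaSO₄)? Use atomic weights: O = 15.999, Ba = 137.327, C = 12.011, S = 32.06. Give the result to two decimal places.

10.75 percentage points

M(BaCO₃) = 197.335 g/mol, so wt% Ba = 137.327/197.335 × 100 = 69.59%.
M(BaSO₄) = 233.383 g/mol, so wt% Ba = 137.327/233.383 × 100 = 58.84%.
69.59 − 58.84 = 10.75 pp.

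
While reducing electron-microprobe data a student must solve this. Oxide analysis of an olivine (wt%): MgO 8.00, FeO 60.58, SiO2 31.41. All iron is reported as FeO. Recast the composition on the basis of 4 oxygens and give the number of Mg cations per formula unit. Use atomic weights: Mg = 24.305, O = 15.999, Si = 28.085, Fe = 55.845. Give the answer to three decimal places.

0.380 Mg apfu

MgO: 8.00/40.304 = 0.19849 mol → 0.19849 mol Mg, 0.19849 mol O.
FeO: 60.58/71.844 = 0.84322 mol → 0.84322 mol Fe, 0.84322 mol O.
SiO2: 31.41/60.083 = 0.52278 mol → 0.52278 mol Si, 1.04556 mol O.
Total oxygen = 2.08727 mol. Normalization factor = 4/2.08727 = 1.91638.
Mg per 4 O = 0.19849 × 1.91638 = 0.380.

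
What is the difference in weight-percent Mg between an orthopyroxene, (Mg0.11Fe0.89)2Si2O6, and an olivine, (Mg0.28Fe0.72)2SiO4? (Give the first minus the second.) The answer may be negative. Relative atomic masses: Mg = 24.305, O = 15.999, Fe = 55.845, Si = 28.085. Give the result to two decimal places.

-5.23 percentage points

Mg in (Mg0.11Fe0.89)2Si2O6: molar mass 256.915 g/mol; 0.22×24.305 = 5.347 g → 2.08 wt%.
Mg in (Mg0.28Fe0.72)2SiO4: molar mass 186.109 g/mol; 0.56×24.305 = 13.611 g → 7.31 wt%.
Difference = 2.08 − 7.31 = -5.23 percentage points.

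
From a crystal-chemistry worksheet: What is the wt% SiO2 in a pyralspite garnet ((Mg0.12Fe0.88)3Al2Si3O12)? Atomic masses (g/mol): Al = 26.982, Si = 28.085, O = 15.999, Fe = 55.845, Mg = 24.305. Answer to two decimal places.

Formula mass = 486.388 g/mol.
3 Si → 3.0000 mol SiO2 per formula unit; M(SiO2) = 60.083, so SiO2 mass = 180.249 g.
180.249/486.388 × 100 = 37.06 wt%.

37.06 wt%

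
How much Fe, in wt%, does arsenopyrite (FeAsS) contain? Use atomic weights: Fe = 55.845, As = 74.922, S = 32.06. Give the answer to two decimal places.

34.30 wt%

Molar mass of FeAsS: 1·55.845 + 1·74.922 + 1·32.06 = 162.827 g/mol.
Mass of Fe per formula unit: 1 × 55.845 = 55.845 g.
Weight fraction Fe = 55.845 / 162.827 = 0.3430.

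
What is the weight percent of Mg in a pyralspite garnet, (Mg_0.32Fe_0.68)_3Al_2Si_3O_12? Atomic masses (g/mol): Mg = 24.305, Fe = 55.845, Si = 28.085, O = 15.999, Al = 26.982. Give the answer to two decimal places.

Formula mass = 0.96·24.305 + 2.04·55.845 + 2·26.982 + 3·28.085 + 12·15.999 = 467.464 g/mol, of which 23.333 g is Mg.
So Mg makes up 23.333/467.464 = 0.0499 of the mass, i.e. 4.99%.

4.99 wt%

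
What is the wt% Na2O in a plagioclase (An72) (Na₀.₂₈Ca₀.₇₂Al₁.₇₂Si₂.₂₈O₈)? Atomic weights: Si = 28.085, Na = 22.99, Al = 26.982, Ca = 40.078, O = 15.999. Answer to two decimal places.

3.17 wt%

Formula mass = 273.728 g/mol.
0.28 Na → 0.1400 mol Na2O per formula unit; M(Na2O) = 61.979, so Na2O mass = 8.677 g.
8.677/273.728 × 100 = 3.17 wt%.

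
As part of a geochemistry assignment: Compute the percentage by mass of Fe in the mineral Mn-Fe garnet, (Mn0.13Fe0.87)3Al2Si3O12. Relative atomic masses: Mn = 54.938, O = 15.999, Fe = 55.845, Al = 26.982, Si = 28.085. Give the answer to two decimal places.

29.30 wt%

Molar mass of (Mn0.13Fe0.87)3Al2Si3O12: 0.39*54.938 + 2.61*55.845 + 2*26.982 + 3*28.085 + 12*15.999 = 497.388 g/mol.
Mass of Fe per formula unit: 2.61 × 55.845 = 145.755 g.
Weight fraction Fe = 145.755 / 497.388 = 0.2930.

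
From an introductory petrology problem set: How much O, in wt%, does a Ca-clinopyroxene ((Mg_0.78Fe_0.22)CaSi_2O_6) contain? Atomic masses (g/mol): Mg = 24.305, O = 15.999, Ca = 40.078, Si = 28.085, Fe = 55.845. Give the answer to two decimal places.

Formula mass = 0.78×24.305 + 0.22×55.845 + 1×40.078 + 2×28.085 + 6×15.999 = 223.486 g/mol, of which 95.994 g is O.
So O makes up 95.994/223.486 = 0.4295 of the mass, i.e. 42.95%.

42.95 wt%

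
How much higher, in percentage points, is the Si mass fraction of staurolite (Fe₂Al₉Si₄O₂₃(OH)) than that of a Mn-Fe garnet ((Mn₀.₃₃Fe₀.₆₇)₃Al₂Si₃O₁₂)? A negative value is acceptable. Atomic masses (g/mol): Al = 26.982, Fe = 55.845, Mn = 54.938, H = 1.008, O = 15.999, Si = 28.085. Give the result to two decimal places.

Si in Fe₂Al₉Si₄O₂₃(OH): molar mass 851.852 g/mol; 4×28.085 = 112.340 g → 13.19 wt%.
Si in (Mn₀.₃₃Fe₀.₆₇)₃Al₂Si₃O₁₂: molar mass 496.844 g/mol; 3×28.085 = 84.255 g → 16.96 wt%.
Difference = 13.19 − 16.96 = -3.77 percentage points.

-3.77 percentage points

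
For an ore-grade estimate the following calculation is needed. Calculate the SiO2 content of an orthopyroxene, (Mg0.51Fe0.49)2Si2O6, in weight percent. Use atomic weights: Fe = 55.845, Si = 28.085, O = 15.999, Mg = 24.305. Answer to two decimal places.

Molar mass of (Mg0.51Fe0.49)2Si2O6 = 1.02·24.305 + 0.98·55.845 + 2·28.085 + 6·15.999 = 231.683 g/mol.
Each formula unit contains 2 Si, equivalent to 2/1 = 2.0000 mol SiO2.
M(SiO2) = 1×28.085 + 2×15.999 = 60.083 g/mol.
Mass of SiO2 per formula unit = 2.0000 × 60.083 = 120.166 g.
SiO2 wt% = 120.166 / 231.683 × 100 = 51.87%.

51.87 wt%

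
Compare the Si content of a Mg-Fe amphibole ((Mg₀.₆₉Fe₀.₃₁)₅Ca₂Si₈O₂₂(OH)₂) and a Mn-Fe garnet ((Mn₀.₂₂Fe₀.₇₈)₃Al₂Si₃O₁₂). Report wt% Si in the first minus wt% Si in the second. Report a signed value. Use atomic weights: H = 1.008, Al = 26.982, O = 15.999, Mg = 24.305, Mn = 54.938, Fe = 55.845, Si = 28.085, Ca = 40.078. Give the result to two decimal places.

Si in (Mg₀.₆₉Fe₀.₃₁)₅Ca₂Si₈O₂₂(OH)₂: molar mass 861.240 g/mol; 8×28.085 = 224.680 g → 26.09 wt%.
Si in (Mn₀.₂₂Fe₀.₇₈)₃Al₂Si₃O₁₂: molar mass 497.143 g/mol; 3×28.085 = 84.255 g → 16.95 wt%.
Difference = 26.09 − 16.95 = 9.14 percentage points.

9.14 percentage points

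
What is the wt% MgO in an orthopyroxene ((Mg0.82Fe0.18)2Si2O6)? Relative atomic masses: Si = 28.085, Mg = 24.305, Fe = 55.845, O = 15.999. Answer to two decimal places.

M((Mg0.82Fe0.18)2Si2O6) = 212.128 g/mol; M(MgO) = 40.304 g/mol.
Moles MgO per formula unit = 1.64 Mg ÷ 1 = 1.6400.
MgO fraction = (1.6400 × 40.304) / 212.128 = 66.099/212.128 = 0.3116.

31.16 wt%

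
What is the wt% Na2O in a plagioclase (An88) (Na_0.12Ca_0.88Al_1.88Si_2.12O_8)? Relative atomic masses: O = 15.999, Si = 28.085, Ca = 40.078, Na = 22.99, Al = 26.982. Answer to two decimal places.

1.35 wt%

Molar mass of Na_0.12Ca_0.88Al_1.88Si_2.12O_8 = 0.12×22.99 + 0.88×40.078 + 1.88×26.982 + 2.12×28.085 + 8×15.999 = 276.286 g/mol.
Each formula unit contains 0.12 Na, equivalent to 0.12/2 = 0.0600 mol Na2O.
M(Na2O) = 2×22.99 + 1×15.999 = 61.979 g/mol.
Mass of Na2O per formula unit = 0.0600 × 61.979 = 3.719 g.
Na2O wt% = 3.719 / 276.286 × 100 = 1.35%.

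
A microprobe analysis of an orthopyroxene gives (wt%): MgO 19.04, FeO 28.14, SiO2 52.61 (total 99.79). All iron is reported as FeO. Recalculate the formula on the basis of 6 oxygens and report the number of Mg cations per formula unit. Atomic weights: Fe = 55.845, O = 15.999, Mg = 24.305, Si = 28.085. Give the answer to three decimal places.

MgO (M=40.304): mol = 0.47241; Mg = 0.47241, O = 0.47241.
FeO (M=71.844): mol = 0.39168; Fe = 0.39168, O = 0.39168.
SiO2 (M=60.083): mol = 0.87562; Si = 0.87562, O = 1.75124.
ΣO = 2.61533; factor = 6/ΣO = 2.29417.
Mg apfu = 0.47241 × 2.29417 = 1.084.

1.084 Mg apfu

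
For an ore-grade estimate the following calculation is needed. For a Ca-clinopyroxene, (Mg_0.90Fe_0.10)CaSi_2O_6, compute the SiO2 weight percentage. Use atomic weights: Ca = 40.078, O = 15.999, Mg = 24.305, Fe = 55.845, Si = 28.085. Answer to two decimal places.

Molar mass of (Mg_0.90Fe_0.10)CaSi_2O_6 = 0.90·24.305 + 0.10·55.845 + 1·40.078 + 2·28.085 + 6·15.999 = 219.701 g/mol.
Each formula unit contains 2 Si, equivalent to 2/1 = 2.0000 mol SiO2.
M(SiO2) = 1×28.085 + 2×15.999 = 60.083 g/mol.
Mass of SiO2 per formula unit = 2.0000 × 60.083 = 120.166 g.
SiO2 wt% = 120.166 / 219.701 × 100 = 54.70%.

54.70 wt%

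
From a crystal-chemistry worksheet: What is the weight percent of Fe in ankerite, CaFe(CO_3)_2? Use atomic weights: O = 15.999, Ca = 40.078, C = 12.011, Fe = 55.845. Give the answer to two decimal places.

25.86 weight percent

M(CaFe(CO_3)_2) = 215.939 g/mol.
Fe contributes 1 × 55.845 = 55.845 g per mole.
55.845/215.939 = 0.2586 → 25.86%.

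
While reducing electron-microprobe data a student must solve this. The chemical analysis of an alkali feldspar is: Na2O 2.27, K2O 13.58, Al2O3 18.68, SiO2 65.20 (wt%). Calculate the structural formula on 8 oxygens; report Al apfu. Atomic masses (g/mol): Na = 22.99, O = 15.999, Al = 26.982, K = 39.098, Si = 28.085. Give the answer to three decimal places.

1.011 Al apfu

2.27 wt% Na2O ÷ 61.979 g/mol = 0.03663 mol, giving 0.07326 Na and 0.03663 O.
13.58 wt% K2O ÷ 94.195 g/mol = 0.14417 mol, giving 0.28834 K and 0.14417 O.
18.68 wt% Al2O3 ÷ 101.961 g/mol = 0.18321 mol, giving 0.36642 Al and 0.54963 O.
65.20 wt% SiO2 ÷ 60.083 g/mol = 1.08517 mol, giving 1.08517 Si and 2.17034 O.
Oxygen sums to 2.90077; scaling by 8/2.90077 = 2.75789 puts the formula on 8 O.
Al: 0.36642 × 2.75789 = 1.011 atoms per formula unit.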